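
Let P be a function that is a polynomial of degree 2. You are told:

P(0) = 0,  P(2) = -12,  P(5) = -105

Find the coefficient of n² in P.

Write P(n) = an² + bn + c; the 3 given values yield a linear system in the 3 coefficients.
Solving, P(n) = -5n² + 4n.
The coefficient of n² is -5.

-5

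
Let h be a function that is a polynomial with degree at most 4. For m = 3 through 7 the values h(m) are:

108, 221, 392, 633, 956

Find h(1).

8

First differences: 113, 171, 241, 323. Second differences: 58, 70, 82. Third differences: 12, 12.
Level-3 differences are constant, so h has degree 3.
Fitting a degree-3 polynomial gives h(m) = 2m³ + 5m² + 4m - 3.
Then h(1) = 8.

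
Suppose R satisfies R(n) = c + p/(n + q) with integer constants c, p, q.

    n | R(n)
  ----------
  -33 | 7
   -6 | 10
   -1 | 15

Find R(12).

(R(n) − c)(n + q) = p for each data point; the three points give a linear system in c and q, then p follows.
Solving: c = 6, q = -3, p = -36, so R(n) = 6 − 36/(n − 3).
Then R(12) = 6 − 36/9 = 2.

2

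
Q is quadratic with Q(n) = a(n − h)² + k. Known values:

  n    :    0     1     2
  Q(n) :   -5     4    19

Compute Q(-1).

First differences 9, 15; second difference 6 = 2a, so a = 3.
Expanding, the n-coefficient is −2ah = -6h; matching it to the data gives h = -1, and then k = -8.
So Q(n) = 3(n + 1)² − 8.
Q(-1) = 3·0² − 8 = -8.

-8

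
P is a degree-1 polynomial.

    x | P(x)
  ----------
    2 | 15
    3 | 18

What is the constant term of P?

9

Write P(x) = ax + b; the 2 given values yield a linear system in the 2 coefficients.
Solving, P(x) = 3x + 9.
The constant term is P(0) = 9.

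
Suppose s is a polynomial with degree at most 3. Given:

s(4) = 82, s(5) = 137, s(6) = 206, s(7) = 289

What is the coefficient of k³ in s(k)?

0

First differences: 55, 69, 83. Second differences: 14, 14.
Level-2 differences are constant, so s has degree 2.
Fitting a degree-2 polynomial gives s(k) = 7k² - 8k + 2.
The coefficient of k³ is 0.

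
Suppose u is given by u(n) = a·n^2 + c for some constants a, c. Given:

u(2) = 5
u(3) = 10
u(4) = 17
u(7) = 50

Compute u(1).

2

From u(2) = 5 and u(3) = 10: 4a + c = 5 and 9a + c = 10.
Subtracting: 5a = 5, so a = 1; then c = 5 − 1·4 = 1.
So u(n) = 1n² + 1, and u(1) = 2.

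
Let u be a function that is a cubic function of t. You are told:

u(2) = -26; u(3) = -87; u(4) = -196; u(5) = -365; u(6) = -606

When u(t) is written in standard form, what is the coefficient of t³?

-2

First differences: -61, -109, -169, -241. Second differences: -48, -60, -72. Third differences: -12, -12.
Level-3 differences are constant, so u has degree 3.
Fitting a degree-3 polynomial gives u(t) = -2t³ - 6t² + 7t.
The coefficient of t³ is -2.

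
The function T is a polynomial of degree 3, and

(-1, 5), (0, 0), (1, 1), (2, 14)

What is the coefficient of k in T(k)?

Write T(k) = ak³ + bk² + ck + d; the 4 given values yield a linear system in the 4 coefficients.
Solving, T(k) = k³ + 3k² - 3k.
The coefficient of k is -3.

-3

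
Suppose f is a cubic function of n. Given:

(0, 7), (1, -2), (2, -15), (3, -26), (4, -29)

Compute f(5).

First differences: -9, -13, -11, -3. Second differences: -4, 2, 8. Third differences: 6, 6.
Level-3 differences are constant, so f has degree 3.
Fitting a degree-3 polynomial gives f(n) = n³ - 5n² - 5n + 7.
Then f(5) = -18.

-18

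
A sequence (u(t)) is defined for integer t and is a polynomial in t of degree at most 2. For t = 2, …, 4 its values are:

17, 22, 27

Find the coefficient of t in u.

5

First differences: 5, 5.
Level-1 differences are constant, so u has degree 1.
Fitting a degree-1 polynomial gives u(t) = 5t + 7.
The coefficient of t is 5.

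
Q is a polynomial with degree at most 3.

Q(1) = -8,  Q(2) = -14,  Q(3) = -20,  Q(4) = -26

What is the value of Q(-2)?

10

Write Q(m) = am³ + bm² + cm + d; the 4 given values yield a linear system in the 4 coefficients.
Solving, the top 2 coefficients vanish, and Q(m) = -6m - 2.
Then Q(-2) = 10.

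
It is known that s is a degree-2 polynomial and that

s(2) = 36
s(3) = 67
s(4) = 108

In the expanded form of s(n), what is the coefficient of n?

Write s(n) = an² + bn + c; the 3 given values yield a linear system in the 3 coefficients.
Solving, s(n) = 5n² + 6n + 4.
The coefficient of n is 6.

6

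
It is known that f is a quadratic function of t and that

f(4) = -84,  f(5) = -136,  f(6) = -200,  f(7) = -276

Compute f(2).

First differences: -52, -64, -76. Second differences: -12, -12.
Level-2 differences are constant, so f has degree 2.
Fitting a degree-2 polynomial gives f(t) = -6t² + 2t + 4.
Then f(2) = -16.

-16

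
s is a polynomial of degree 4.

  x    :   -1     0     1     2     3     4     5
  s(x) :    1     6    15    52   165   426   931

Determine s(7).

First differences: 5, 9, 37, 113, 261, 505. Second differences: 4, 28, 76, 148, 244. Third differences: 24, 48, 72, 96. Fourth differences: 24, 24, 24.
Level-4 differences are constant, so s has degree 4.
Fitting a degree-4 polynomial gives s(x) = x^4 + 2x³ + x² + 5x + 6.
Then s(7) = 3177.

3177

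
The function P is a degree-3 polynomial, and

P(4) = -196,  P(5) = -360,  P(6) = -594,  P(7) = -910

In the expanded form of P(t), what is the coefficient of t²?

Write P(t) = at³ + bt² + ct + d; the 4 given values yield a linear system in the 4 coefficients.
Solving, P(t) = -2t³ - 5t² + 3t.
The coefficient of t² is -5.

-5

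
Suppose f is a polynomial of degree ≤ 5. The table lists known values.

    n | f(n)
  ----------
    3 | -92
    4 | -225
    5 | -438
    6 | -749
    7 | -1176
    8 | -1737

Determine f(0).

Write f(n) = an^5 + bn^4 + cn³ + dn² + en + p; the 6 given values yield a linear system in the 6 coefficients.
Solving, the top 2 coefficients vanish, and f(n) = -3n³ - 4n² + 6n + 7.
Then f(0) = 7.

7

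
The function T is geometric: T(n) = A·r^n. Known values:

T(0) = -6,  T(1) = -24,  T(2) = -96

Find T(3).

Consecutive ratio: -24/(-6) = 4, and -96/(-24) = 4, so r = 4.
Then A·4^0 = -6 gives A = -6, and T(n) = -6·4^n.
T(3) = -6·4^3 = -384.

-384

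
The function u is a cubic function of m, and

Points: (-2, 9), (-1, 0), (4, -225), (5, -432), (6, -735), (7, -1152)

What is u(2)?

Write u(m) = am³ + bm² + cm + d; the 6 given values yield a linear system in the 4 coefficients.
Solving, u(m) = -3m³ - 3m² + 3m + 3.
Then u(2) = -27.

-27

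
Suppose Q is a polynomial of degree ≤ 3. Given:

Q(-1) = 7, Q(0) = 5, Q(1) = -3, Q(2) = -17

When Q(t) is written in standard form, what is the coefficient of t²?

First differences: -2, -8, -14. Second differences: -6, -6.
Level-2 differences are constant, so Q has degree 2.
Fitting a degree-2 polynomial gives Q(t) = -3t² - 5t + 5.
The coefficient of t² is -3.

-3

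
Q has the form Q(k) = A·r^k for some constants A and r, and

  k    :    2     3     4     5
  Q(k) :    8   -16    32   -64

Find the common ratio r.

Consecutive ratio: -16/8 = -2, and 32/(-16) = -2, so r = -2.
Then A·(-2)^2 = 8 gives A = 2, and Q(k) = 2·(-2)^k.

-2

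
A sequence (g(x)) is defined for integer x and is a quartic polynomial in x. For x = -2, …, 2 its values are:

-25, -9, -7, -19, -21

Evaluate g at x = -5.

Write g(x) = ax^4 + bx³ + cx² + dx + e; the 5 given values yield a linear system in the 5 coefficients.
Solving, g(x) = x^4 + 2x³ - 8x² - 7x - 7.
Then g(-5) = 203.

203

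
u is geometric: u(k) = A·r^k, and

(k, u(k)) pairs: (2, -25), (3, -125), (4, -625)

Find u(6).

-15625

Consecutive ratio: -125/(-25) = 5, and -625/(-125) = 5, so r = 5.
Then A·5^2 = -25 gives A = -1, and u(k) = -1·5^k.
u(6) = -1·5^6 = -15625.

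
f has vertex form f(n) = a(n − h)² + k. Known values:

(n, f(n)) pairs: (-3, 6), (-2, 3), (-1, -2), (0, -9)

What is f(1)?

First differences -3, -5, -7; second difference -2 = 2a, so a = -1.
Expanding, the n-coefficient is −2ah = 2h; matching it to the data gives h = -4, and then k = 7.
So f(n) = -1(n + 4)² + 7.
f(1) = -1·5² + 7 = -18.

-18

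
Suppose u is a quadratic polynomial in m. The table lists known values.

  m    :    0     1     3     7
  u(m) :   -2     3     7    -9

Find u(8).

Write u(m) = am² + bm + c; the 4 given values yield a linear system in the 3 coefficients.
Solving, u(m) = -m² + 6m - 2.
Then u(8) = -18.

-18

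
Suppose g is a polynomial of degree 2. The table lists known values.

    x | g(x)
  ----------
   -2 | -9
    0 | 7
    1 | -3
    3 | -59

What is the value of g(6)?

-233

Write g(x) = ax² + bx + c; the 4 given values yield a linear system in the 3 coefficients.
Solving, g(x) = -6x² - 4x + 7.
Then g(6) = -233.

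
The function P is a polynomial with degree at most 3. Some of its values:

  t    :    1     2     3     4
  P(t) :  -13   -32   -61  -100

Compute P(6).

Write P(t) = at³ + bt² + ct + d; the 4 given values yield a linear system in the 4 coefficients.
Solving, the leading coefficient vanishes, and P(t) = -5t² - 4t - 4.
Then P(6) = -208.

-208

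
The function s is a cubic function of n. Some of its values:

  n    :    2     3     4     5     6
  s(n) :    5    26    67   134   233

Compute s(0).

Write s(n) = an³ + bn² + cn + d; the 5 given values yield a linear system in the 4 coefficients.
Solving, s(n) = n³ + n² - 3n - 1.
Then s(0) = -1.

-1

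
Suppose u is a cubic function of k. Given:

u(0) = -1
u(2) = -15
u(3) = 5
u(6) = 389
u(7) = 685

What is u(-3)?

Write u(k) = ak³ + bk² + ck + d; the 5 given values yield a linear system in the 4 coefficients.
Solving, u(k) = 3k³ - 6k² - 7k - 1.
Then u(-3) = -115.

-115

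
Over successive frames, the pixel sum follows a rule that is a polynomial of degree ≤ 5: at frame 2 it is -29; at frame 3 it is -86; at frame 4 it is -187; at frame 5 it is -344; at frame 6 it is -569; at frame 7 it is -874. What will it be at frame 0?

Write the value at k as u(k).
First differences: -57, -101, -157, -225, -305. Second differences: -44, -56, -68, -80. Third differences: -12, -12, -12.
Level-3 differences are constant, so u has degree 3.
Fitting a degree-3 polynomial gives u(k) = -2k³ - 4k² + k + 1.
Then u(0) = 1.

1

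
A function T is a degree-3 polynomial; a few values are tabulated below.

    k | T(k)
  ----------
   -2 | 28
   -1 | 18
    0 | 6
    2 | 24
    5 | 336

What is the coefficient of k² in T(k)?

Write T(k) = ak³ + bk² + ck + d; the 5 given values yield a linear system in the 4 coefficients.
Solving, T(k) = 2k³ + 5k² - 9k + 6.
The coefficient of k² is 5.

5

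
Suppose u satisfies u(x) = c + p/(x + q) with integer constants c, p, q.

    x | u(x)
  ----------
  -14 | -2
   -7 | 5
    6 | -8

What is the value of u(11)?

-7

(u(x) − c)(x + q) = p for each data point; the three points give a linear system in c and q, then p follows.
Solving: c = -5, q = 4, p = -30, so u(x) = -5 − 30/(x + 4).
Then u(11) = -5 − 30/15 = -7.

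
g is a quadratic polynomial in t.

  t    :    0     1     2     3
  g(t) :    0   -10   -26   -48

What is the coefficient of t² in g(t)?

Write g(t) = at² + bt + c; the 4 given values yield a linear system in the 3 coefficients.
Solving, g(t) = -3t² - 7t.
The coefficient of t² is -3.

-3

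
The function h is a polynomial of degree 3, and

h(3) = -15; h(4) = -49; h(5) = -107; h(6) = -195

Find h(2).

Write h(n) = an³ + bn² + cn + d; the 4 given values yield a linear system in the 4 coefficients.
Solving, h(n) = -n³ + 3n + 3.
Then h(2) = 1.

1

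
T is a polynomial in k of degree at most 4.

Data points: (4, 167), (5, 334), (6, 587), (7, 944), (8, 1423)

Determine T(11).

3772

First differences: 167, 253, 357, 479. Second differences: 86, 104, 122. Third differences: 18, 18.
Level-3 differences are constant, so T has degree 3.
Fitting a degree-3 polynomial gives T(k) = 3k³ - 2k² + 2k - 1.
Then T(11) = 3772.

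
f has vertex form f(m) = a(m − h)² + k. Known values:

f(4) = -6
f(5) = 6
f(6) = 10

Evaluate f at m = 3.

First differences 12, 4; second difference -8 = 2a, so a = -4.
Expanding, the m-coefficient is −2ah = 8h; matching it to the data gives h = 6, and then k = 10.
So f(m) = -4(m − 6)² + 10.
f(3) = -4·(-3)² + 10 = -26.

-26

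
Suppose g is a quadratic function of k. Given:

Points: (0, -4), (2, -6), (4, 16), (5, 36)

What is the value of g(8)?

132

Write g(k) = ak² + bk + c; the 4 given values yield a linear system in the 3 coefficients.
Solving, g(k) = 3k² - 7k - 4.
Then g(8) = 132.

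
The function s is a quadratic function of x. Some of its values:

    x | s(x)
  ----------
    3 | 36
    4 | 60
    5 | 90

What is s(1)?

6

Write s(x) = ax² + bx + c; the 3 given values yield a linear system in the 3 coefficients.
Solving, s(x) = 3x² + 3x.
Then s(1) = 6.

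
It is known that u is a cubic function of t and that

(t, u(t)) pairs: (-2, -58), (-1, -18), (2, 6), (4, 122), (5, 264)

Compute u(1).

Write u(t) = at³ + bt² + ct + d; the 5 given values yield a linear system in the 4 coefficients.
Solving, u(t) = 3t³ - 5t² + 4t - 6.
Then u(1) = -4.

-4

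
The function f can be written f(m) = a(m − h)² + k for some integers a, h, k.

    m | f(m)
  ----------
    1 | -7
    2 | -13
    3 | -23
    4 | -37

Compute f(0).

First differences -6, -10, -14; second difference -4 = 2a, so a = -2.
Expanding, the m-coefficient is −2ah = 4h; matching it to the data gives h = 0, and then k = -5.
So f(m) = -2(m + 0)² − 5.
f(0) = -2·0² − 5 = -5.

-5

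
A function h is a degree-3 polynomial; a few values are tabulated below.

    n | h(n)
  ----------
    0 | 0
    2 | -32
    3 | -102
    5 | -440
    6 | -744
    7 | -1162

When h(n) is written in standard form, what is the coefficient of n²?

Write h(n) = an³ + bn² + cn + d; the 6 given values yield a linear system in the 4 coefficients.
Solving, h(n) = -3n³ - 3n² + 2n.
The coefficient of n² is -3.

-3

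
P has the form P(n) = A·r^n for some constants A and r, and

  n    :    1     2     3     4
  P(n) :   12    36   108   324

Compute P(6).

2916

Consecutive ratio: 36/12 = 3, and 108/36 = 3, so r = 3.
Then A·3^1 = 12 gives A = 4, and P(n) = 4·3^n.
P(6) = 4·3^6 = 2916.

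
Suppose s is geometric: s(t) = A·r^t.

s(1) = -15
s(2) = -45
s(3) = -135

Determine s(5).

-1215

Consecutive ratio: -45/(-15) = 3, and -135/(-45) = 3, so r = 3.
Then A·3^1 = -15 gives A = -5, and s(t) = -5·3^t.
s(5) = -5·3^5 = -1215.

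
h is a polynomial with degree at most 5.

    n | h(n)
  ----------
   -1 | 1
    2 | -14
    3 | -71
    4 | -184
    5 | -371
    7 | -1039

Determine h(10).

-3046

Write h(n) = an^5 + bn^4 + cn³ + dn² + en + p; the 6 given values yield a linear system in the 6 coefficients.
Solving, the top 2 coefficients vanish, and h(n) = -3n³ - n² + 5n + 4.
Then h(10) = -3046.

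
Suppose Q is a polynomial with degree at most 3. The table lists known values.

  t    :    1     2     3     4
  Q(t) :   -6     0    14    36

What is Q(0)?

-4

Write Q(t) = at³ + bt² + ct + d; the 4 given values yield a linear system in the 4 coefficients.
Solving, the leading coefficient vanishes, and Q(t) = 4t² - 6t - 4.
The constant term is Q(0) = -4.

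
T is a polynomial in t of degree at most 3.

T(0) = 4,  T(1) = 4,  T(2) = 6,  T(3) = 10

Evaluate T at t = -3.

16

First differences: 0, 2, 4. Second differences: 2, 2.
Level-2 differences are constant, so T has degree 2.
Fitting a degree-2 polynomial gives T(t) = t² - t + 4.
Then T(-3) = 16.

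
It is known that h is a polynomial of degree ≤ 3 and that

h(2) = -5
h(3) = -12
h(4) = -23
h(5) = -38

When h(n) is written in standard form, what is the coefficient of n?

3

First differences: -7, -11, -15. Second differences: -4, -4.
Level-2 differences are constant, so h has degree 2.
Fitting a degree-2 polynomial gives h(n) = -2n² + 3n - 3.
The coefficient of n is 3.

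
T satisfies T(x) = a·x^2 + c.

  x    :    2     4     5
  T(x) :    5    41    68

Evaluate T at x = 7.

From T(2) = 5 and T(4) = 41: 4a + c = 5 and 16a + c = 41.
Subtracting: 12a = 36, so a = 3; then c = 5 − 3·4 = -7.
So T(x) = 3x² − 7, and T(7) = 140.

140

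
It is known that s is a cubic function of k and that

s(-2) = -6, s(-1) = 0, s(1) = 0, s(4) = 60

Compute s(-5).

-120

Write s(k) = ak³ + bk² + ck + d; the 4 given values yield a linear system in the 4 coefficients.
Solving, s(k) = k³ - k.
Then s(-5) = -120.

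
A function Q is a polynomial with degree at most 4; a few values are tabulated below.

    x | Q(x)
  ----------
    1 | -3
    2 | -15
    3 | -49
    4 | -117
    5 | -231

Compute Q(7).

-645

First differences: -12, -34, -68, -114. Second differences: -22, -34, -46. Third differences: -12, -12.
Level-3 differences are constant, so Q has degree 3.
Fitting a degree-3 polynomial gives Q(x) = -2x³ + x² - x - 1.
Then Q(7) = -645.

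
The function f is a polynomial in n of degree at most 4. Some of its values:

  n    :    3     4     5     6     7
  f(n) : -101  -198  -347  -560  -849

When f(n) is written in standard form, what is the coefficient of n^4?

0

First differences: -97, -149, -213, -289. Second differences: -52, -64, -76. Third differences: -12, -12.
Level-3 differences are constant, so f has degree 3.
Fitting a degree-3 polynomial gives f(n) = -2n³ - 2n² - 9n - 2.
The coefficient of n^4 is 0.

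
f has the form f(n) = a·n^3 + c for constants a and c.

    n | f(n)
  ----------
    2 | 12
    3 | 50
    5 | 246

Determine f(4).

From f(2) = 12 and f(3) = 50: 8a + c = 12 and 27a + c = 50.
Subtracting: 19a = 38, so a = 2; then c = 12 − 2·8 = -4.
So f(n) = 2n³ − 4, and f(4) = 124.

124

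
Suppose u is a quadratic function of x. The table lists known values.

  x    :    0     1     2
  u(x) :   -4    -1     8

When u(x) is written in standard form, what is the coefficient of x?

0

Write u(x) = ax² + bx + c; the 3 given values yield a linear system in the 3 coefficients.
Solving, u(x) = 3x² - 4.
The coefficient of x is 0.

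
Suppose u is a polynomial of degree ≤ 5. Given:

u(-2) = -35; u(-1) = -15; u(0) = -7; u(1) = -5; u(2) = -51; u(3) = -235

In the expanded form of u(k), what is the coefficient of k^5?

0

First differences: 20, 8, 2, -46, -184. Second differences: -12, -6, -48, -138. Third differences: 6, -42, -90. Fourth differences: -48, -48.
Level-4 differences are constant, so u has degree 4.
Fitting a degree-4 polynomial gives u(k) = -2k^4 - 3k³ - k² + 8k - 7.
The coefficient of k^5 is 0.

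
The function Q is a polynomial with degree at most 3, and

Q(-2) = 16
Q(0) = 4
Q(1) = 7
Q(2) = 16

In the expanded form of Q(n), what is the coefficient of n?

0

Write Q(n) = an³ + bn² + cn + d; the 4 given values yield a linear system in the 4 coefficients.
Solving, the leading coefficient vanishes, and Q(n) = 3n² + 4.
The coefficient of n is 0.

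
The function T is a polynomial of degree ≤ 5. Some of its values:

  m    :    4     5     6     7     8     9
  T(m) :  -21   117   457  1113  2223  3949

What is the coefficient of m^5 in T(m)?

0

Write T(m) = am^5 + bm^4 + cm³ + dm² + em + p; the 6 given values yield a linear system in the 6 coefficients.
Solving, the leading coefficient vanishes, and T(m) = m^4 - 3m³ - 5m² - 3m + 7.
The coefficient of m^5 is 0.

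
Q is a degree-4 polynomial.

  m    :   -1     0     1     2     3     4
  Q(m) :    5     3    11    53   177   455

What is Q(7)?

First differences: -2, 8, 42, 124, 278. Second differences: 10, 34, 82, 154. Third differences: 24, 48, 72. Fourth differences: 24, 24.
Level-4 differences are constant, so Q has degree 4.
Fitting a degree-4 polynomial gives Q(m) = m^4 + 2m³ + 4m² + m + 3.
Then Q(7) = 3293.

3293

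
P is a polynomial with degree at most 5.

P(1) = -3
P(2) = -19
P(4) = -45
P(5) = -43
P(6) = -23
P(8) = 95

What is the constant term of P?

Write P(n) = an^5 + bn^4 + cn³ + dn² + en + p; the 6 given values yield a linear system in the 6 coefficients.
Solving, the top 2 coefficients vanish, and P(n) = n³ - 6n² - 5n + 7.
The constant term is P(0) = 7.

7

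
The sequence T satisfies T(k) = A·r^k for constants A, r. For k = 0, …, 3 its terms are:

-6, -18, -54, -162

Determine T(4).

-486

Consecutive ratio: -18/(-6) = 3, and -54/(-18) = 3, so r = 3.
Then A·3^0 = -6 gives A = -6, and T(k) = -6·3^k.
T(4) = -6·3^4 = -486.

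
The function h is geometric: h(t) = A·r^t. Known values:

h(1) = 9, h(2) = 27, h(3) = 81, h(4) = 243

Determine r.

Consecutive ratio: 27/9 = 3, and 81/27 = 3, so r = 3.
Then A·3^1 = 9 gives A = 3, and h(t) = 3·3^t.

3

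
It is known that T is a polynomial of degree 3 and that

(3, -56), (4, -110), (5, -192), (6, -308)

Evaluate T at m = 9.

Write T(m) = am³ + bm² + cm + d; the 4 given values yield a linear system in the 4 coefficients.
Solving, T(m) = -m³ - 2m² - 3m - 2.
Then T(9) = -920.

-920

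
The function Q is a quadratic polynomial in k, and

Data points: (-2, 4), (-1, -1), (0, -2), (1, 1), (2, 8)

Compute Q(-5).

First differences: -5, -1, 3, 7. Second differences: 4, 4, 4.
Level-2 differences are constant, so Q has degree 2.
Fitting a degree-2 polynomial gives Q(k) = 2k² + k - 2.
Then Q(-5) = 43.

43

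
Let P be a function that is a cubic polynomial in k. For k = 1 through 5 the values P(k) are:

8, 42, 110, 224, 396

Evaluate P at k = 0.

-4

Write P(k) = ak³ + bk² + ck + d; the 5 given values yield a linear system in the 4 coefficients.
Solving, P(k) = 2k³ + 5k² + 5k - 4.
Then P(0) = -4.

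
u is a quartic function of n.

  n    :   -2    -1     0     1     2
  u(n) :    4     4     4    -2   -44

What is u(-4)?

Write u(n) = an^4 + bn³ + cn² + dn + e; the 5 given values yield a linear system in the 5 coefficients.
Solving, u(n) = -n^4 - 3n³ - 2n² + 4.
Then u(-4) = -92.

-92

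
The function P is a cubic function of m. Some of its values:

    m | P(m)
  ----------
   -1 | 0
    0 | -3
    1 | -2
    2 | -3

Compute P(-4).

93

Write P(m) = am³ + bm² + cm + d; the 4 given values yield a linear system in the 4 coefficients.
Solving, P(m) = -m³ + 2m² - 3.
Then P(-4) = 93.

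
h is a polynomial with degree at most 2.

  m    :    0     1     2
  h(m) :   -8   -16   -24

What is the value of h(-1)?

Write h(m) = am² + bm + c; the 3 given values yield a linear system in the 3 coefficients.
Solving, the leading coefficient vanishes, and h(m) = -8m - 8.
Then h(-1) = 0.

0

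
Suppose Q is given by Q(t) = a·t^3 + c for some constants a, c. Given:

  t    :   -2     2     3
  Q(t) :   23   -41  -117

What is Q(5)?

-509

From Q(-2) = 23 and Q(2) = -41: -8a + c = 23 and 8a + c = -41.
Subtracting: 16a = -64, so a = -4; then c = 23 − (-4)·(-8) = -9.
So Q(t) = -4t³ − 9, and Q(5) = -509.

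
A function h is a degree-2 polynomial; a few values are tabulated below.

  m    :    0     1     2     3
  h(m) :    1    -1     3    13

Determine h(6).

First differences: -2, 4, 10. Second differences: 6, 6.
Level-2 differences are constant, so h has degree 2.
Fitting a degree-2 polynomial gives h(m) = 3m² - 5m + 1.
Then h(6) = 79.

79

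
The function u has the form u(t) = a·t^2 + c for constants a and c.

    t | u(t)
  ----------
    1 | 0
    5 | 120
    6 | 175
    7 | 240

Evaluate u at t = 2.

From u(1) = 0 and u(5) = 120: 1a + c = 0 and 25a + c = 120.
Subtracting: 24a = 120, so a = 5; then c = 0 − 5·1 = -5.
So u(t) = 5t² − 5, and u(2) = 15.

15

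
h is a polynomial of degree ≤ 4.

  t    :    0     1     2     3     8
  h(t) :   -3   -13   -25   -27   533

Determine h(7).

305

Write h(t) = at^4 + bt³ + ct² + dt + e; the 5 given values yield a linear system in the 5 coefficients.
Solving, the leading coefficient vanishes, and h(t) = 2t³ - 7t² - 5t - 3.
Then h(7) = 305.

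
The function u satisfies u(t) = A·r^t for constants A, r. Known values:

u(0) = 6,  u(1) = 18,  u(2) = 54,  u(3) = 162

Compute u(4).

Consecutive ratio: 18/6 = 3, and 54/18 = 3, so r = 3.
Then A·3^0 = 6 gives A = 6, and u(t) = 6·3^t.
u(4) = 6·3^4 = 486.

486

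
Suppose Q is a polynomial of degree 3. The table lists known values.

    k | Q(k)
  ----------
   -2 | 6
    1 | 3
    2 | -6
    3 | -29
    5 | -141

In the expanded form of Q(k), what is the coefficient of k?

Write Q(k) = ak³ + bk² + ck + d; the 5 given values yield a linear system in the 4 coefficients.
Solving, Q(k) = -k³ - k² + k + 4.
The coefficient of k is 1.

1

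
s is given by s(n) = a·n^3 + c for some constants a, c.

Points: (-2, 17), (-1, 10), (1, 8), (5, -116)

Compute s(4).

-55

From s(-2) = 17 and s(-1) = 10: -8a + c = 17 and -1a + c = 10.
Subtracting: 7a = -7, so a = -1; then c = 17 − (-1)·(-8) = 9.
So s(n) = -1n³ + 9, and s(4) = -55.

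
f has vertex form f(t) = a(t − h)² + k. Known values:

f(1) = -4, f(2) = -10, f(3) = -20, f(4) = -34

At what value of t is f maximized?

First differences -6, -10, -14; second difference -4 = 2a, so a = -2.
Expanding, the t-coefficient is −2ah = 4h; matching it to the data gives h = 0, and then k = -2.
So f(t) = -2(t + 0)² − 2.
Hence h = 0.

0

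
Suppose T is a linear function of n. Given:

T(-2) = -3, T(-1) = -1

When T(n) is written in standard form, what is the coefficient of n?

2

Write T(n) = an + b; the 2 given values yield a linear system in the 2 coefficients.
Solving, T(n) = 2n + 1.
The coefficient of n is 2.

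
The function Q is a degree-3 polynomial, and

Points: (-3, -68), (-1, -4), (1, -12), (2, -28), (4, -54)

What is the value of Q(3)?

-44

Write Q(m) = am³ + bm² + cm + d; the 5 given values yield a linear system in the 4 coefficients.
Solving, Q(m) = m³ - 6m² - 5m - 2.
Then Q(3) = -44.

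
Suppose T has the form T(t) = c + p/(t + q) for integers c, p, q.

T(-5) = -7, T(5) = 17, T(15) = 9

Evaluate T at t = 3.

25

(T(t) − c)(t + q) = p for each data point; the three points give a linear system in c and q, then p follows.
Solving: c = 5, q = 0, p = 60, so T(t) = 5 + 60/(t + 0).
Then T(3) = 5 + 60/3 = 25.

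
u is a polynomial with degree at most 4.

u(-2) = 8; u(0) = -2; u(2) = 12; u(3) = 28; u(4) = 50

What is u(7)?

Write u(n) = an^4 + bn³ + cn² + dn + e; the 5 given values yield a linear system in the 5 coefficients.
Solving, the top 2 coefficients vanish, and u(n) = 3n² + n - 2.
Then u(7) = 152.

152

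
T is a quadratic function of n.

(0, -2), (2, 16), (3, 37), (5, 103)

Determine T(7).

Write T(n) = an² + bn + c; the 4 given values yield a linear system in the 3 coefficients.
Solving, T(n) = 4n² + n - 2.
Then T(7) = 201.

201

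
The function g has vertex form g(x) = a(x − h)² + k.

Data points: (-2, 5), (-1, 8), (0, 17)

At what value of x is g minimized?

First differences 3, 9; second difference 6 = 2a, so a = 3.
Expanding, the x-coefficient is −2ah = -6h; matching it to the data gives h = -2, and then k = 5.
So g(x) = 3(x + 2)² + 5.
Hence h = -2.

-2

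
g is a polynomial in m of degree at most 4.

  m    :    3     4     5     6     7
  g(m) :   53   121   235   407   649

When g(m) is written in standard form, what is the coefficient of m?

First differences: 68, 114, 172, 242. Second differences: 46, 58, 70. Third differences: 12, 12.
Level-3 differences are constant, so g has degree 3.
Fitting a degree-3 polynomial gives g(m) = 2m³ - m² + m + 5.
The coefficient of m is 1.

1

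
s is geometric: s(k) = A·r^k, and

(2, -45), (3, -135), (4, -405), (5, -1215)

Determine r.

Consecutive ratio: -135/(-45) = 3, and -405/(-135) = 3, so r = 3.
Then A·3^2 = -45 gives A = -5, and s(k) = -5·3^k.

3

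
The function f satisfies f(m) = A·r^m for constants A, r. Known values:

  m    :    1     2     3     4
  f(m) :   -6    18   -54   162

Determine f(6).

Consecutive ratio: 18/(-6) = -3, and -54/18 = -3, so r = -3.
Then A·(-3)^1 = -6 gives A = 2, and f(m) = 2·(-3)^m.
f(6) = 2·(-3)^6 = 1458.

1458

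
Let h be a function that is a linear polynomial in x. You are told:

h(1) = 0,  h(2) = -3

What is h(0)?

Write h(x) = ax + b; the 2 given values yield a linear system in the 2 coefficients.
Solving, h(x) = -3x + 3.
The constant term is h(0) = 3.

3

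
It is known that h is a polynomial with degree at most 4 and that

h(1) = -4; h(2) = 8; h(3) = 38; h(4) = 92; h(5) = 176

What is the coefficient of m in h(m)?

Write h(m) = am^4 + bm³ + cm² + dm + e; the 5 given values yield a linear system in the 5 coefficients.
Solving, the leading coefficient vanishes, and h(m) = m³ + 3m² - 4m - 4.
The coefficient of m is -4.

-4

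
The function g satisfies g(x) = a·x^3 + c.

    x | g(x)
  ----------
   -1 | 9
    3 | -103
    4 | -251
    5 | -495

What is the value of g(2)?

From g(-1) = 9 and g(3) = -103: -1a + c = 9 and 27a + c = -103.
Subtracting: 28a = -112, so a = -4; then c = 9 − (-4)·(-1) = 5.
So g(x) = -4x³ + 5, and g(2) = -27.

-27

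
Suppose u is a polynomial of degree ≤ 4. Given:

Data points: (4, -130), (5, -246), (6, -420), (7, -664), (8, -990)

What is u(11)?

Write u(k) = ak^4 + bk³ + ck² + dk + e; the 5 given values yield a linear system in the 5 coefficients.
Solving, the leading coefficient vanishes, and u(k) = -2k³ + k² - 3k - 6.
Then u(11) = -2580.

-2580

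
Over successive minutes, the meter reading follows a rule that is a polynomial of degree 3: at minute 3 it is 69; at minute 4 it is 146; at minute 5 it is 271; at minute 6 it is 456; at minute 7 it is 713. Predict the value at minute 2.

28

Write the value at n as h(n).
First differences: 77, 125, 185, 257. Second differences: 48, 60, 72. Third differences: 12, 12.
Level-3 differences are constant, so h has degree 3.
Fitting a degree-3 polynomial gives h(n) = 2n³ + 3n + 6.
Then h(2) = 28.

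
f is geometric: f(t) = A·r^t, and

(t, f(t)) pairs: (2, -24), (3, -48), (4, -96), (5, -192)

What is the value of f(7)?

Consecutive ratio: -48/(-24) = 2, and -96/(-48) = 2, so r = 2.
Then A·2^2 = -24 gives A = -6, and f(t) = -6·2^t.
f(7) = -6·2^7 = -768.

-768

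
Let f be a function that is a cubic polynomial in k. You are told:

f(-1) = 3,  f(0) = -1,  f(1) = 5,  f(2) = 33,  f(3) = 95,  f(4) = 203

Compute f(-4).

Write f(k) = ak³ + bk² + ck + d; the 6 given values yield a linear system in the 4 coefficients.
Solving, f(k) = 2k³ + 5k² - k - 1.
Then f(-4) = -45.

-45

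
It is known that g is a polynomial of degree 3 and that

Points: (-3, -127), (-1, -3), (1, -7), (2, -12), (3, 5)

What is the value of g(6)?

368

Write g(k) = ak³ + bk² + ck + d; the 5 given values yield a linear system in the 4 coefficients.
Solving, g(k) = 3k³ - 7k² - 5k + 2.
Then g(6) = 368.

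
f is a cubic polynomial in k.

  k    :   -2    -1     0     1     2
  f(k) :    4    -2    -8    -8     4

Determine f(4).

88

First differences: -6, -6, 0, 12. Second differences: 0, 6, 12. Third differences: 6, 6.
Level-3 differences are constant, so f has degree 3.
Fitting a degree-3 polynomial gives f(k) = k³ + 3k² - 4k - 8.
Then f(4) = 88.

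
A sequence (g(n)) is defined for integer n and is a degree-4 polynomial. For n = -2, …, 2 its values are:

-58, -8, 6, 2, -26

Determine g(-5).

Write g(n) = an^4 + bn³ + cn² + dn + e; the 5 given values yield a linear system in the 5 coefficients.
Solving, g(n) = -n^4 + n³ - 8n² + 4n + 6.
Then g(-5) = -964.

-964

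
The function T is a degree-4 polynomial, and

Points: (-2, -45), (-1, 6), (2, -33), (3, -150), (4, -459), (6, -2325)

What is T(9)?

-12024

Write T(x) = ax^4 + bx³ + cx² + dx + e; the 6 given values yield a linear system in the 5 coefficients.
Solving, T(x) = -2x^4 + 2x³ - 4x² - 5x + 9.
Then T(9) = -12024.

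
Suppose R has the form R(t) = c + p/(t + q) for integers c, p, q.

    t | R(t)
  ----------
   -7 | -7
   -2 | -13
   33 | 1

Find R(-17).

-4

(R(t) − c)(t + q) = p for each data point; the three points give a linear system in c and q, then p follows.
Solving: c = -1, q = -3, p = 60, so R(t) = -1 + 60/(t − 3).
Then R(-17) = -1 + 60/(-20) = -4.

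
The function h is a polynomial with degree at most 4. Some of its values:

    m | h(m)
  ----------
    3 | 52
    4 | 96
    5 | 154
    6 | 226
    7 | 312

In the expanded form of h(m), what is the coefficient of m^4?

First differences: 44, 58, 72, 86. Second differences: 14, 14, 14.
Level-2 differences are constant, so h has degree 2.
Fitting a degree-2 polynomial gives h(m) = 7m² - 5m + 4.
The coefficient of m^4 is 0.

0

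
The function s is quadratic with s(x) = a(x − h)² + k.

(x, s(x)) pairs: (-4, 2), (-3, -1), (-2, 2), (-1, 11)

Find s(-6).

First differences -3, 3, 9; second difference 6 = 2a, so a = 3.
Expanding, the x-coefficient is −2ah = -6h; matching it to the data gives h = -3, and then k = -1.
So s(x) = 3(x + 3)² − 1.
s(-6) = 3·(-3)² − 1 = 26.

26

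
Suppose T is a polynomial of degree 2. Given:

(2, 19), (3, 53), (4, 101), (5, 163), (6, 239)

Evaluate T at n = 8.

433

First differences: 34, 48, 62, 76. Second differences: 14, 14, 14.
Level-2 differences are constant, so T has degree 2.
Fitting a degree-2 polynomial gives T(n) = 7n² - n - 7.
Then T(8) = 433.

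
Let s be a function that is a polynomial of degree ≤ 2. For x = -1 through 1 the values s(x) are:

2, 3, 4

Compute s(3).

6

Write s(x) = ax² + bx + c; the 3 given values yield a linear system in the 3 coefficients.
Solving, the leading coefficient vanishes, and s(x) = x + 3.
Then s(3) = 6.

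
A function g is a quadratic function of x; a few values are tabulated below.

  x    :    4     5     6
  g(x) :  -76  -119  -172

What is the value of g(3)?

-43

Write g(x) = ax² + bx + c; the 3 given values yield a linear system in the 3 coefficients.
Solving, g(x) = -5x² + 2x - 4.
Then g(3) = -43.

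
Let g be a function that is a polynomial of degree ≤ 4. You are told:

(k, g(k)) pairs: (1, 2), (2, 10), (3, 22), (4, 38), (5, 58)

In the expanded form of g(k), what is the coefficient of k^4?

First differences: 8, 12, 16, 20. Second differences: 4, 4, 4.
Level-2 differences are constant, so g has degree 2.
Fitting a degree-2 polynomial gives g(k) = 2k² + 2k - 2.
The coefficient of k^4 is 0.

0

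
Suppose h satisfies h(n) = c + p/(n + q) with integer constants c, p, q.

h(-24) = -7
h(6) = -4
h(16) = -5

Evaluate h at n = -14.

-8

(h(n) − c)(n + q) = p for each data point; the three points give a linear system in c and q, then p follows.
Solving: c = -6, q = 4, p = 20, so h(n) = -6 + 20/(n + 4).
Then h(-14) = -6 + 20/(-10) = -8.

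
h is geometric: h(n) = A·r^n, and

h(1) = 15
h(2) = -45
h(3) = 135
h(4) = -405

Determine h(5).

Consecutive ratio: -45/15 = -3, and 135/(-45) = -3, so r = -3.
Then A·(-3)^1 = 15 gives A = -5, and h(n) = -5·(-3)^n.
h(5) = -5·(-3)^5 = 1215.

1215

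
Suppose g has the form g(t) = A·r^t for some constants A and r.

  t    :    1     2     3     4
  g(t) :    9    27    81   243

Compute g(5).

Consecutive ratio: 27/9 = 3, and 81/27 = 3, so r = 3.
Then A·3^1 = 9 gives A = 3, and g(t) = 3·3^t.
g(5) = 3·3^5 = 729.

729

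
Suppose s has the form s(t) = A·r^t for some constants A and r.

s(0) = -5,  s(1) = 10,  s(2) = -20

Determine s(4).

-80

Consecutive ratio: 10/(-5) = -2, and -20/10 = -2, so r = -2.
Then A·(-2)^0 = -5 gives A = -5, and s(t) = -5·(-2)^t.
s(4) = -5·(-2)^4 = -80.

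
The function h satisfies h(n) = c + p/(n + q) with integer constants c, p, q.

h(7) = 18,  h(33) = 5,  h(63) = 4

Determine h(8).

15

(h(n) − c)(n + q) = p for each data point; the three points give a linear system in c and q, then p follows.
Solving: c = 3, q = -3, p = 60, so h(n) = 3 + 60/(n − 3).
Then h(8) = 3 + 60/5 = 15.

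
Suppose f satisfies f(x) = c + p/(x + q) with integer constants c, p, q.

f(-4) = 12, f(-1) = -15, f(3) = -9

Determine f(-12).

-4

(f(x) − c)(x + q) = p for each data point; the three points give a linear system in c and q, then p follows.
Solving: c = -6, q = 3, p = -18, so f(x) = -6 − 18/(x + 3).
Then f(-12) = -6 − 18/(-9) = -4.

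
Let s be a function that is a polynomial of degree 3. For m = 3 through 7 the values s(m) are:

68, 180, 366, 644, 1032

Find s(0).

-4

First differences: 112, 186, 278, 388. Second differences: 74, 92, 110. Third differences: 18, 18.
Level-3 differences are constant, so s has degree 3.
Fitting a degree-3 polynomial gives s(m) = 3m³ + m² - 6m - 4.
Then s(0) = -4.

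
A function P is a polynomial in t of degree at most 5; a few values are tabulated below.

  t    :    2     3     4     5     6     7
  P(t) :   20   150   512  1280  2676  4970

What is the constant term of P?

Write P(t) = at^5 + bt^4 + ct³ + dt² + et + p; the 6 given values yield a linear system in the 6 coefficients.
Solving, the leading coefficient vanishes, and P(t) = 2t^4 + t³ - 3t² - 4t.
The constant term is P(0) = 0.

0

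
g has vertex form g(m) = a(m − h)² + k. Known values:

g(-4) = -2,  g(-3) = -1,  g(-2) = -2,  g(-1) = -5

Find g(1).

-17

First differences 1, -1, -3; second difference -2 = 2a, so a = -1.
Expanding, the m-coefficient is −2ah = 2h; matching it to the data gives h = -3, and then k = -1.
So g(m) = -1(m + 3)² − 1.
g(1) = -1·4² − 1 = -17.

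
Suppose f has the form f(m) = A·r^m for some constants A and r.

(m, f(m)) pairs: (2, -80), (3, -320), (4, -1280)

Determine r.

4

Consecutive ratio: -320/(-80) = 4, and -1280/(-320) = 4, so r = 4.
Then A·4^2 = -80 gives A = -5, and f(m) = -5·4^m.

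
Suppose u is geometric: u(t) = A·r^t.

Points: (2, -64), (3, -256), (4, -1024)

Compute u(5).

-4096

Consecutive ratio: -256/(-64) = 4, and -1024/(-256) = 4, so r = 4.
Then A·4^2 = -64 gives A = -4, and u(t) = -4·4^t.
u(5) = -4·4^5 = -4096.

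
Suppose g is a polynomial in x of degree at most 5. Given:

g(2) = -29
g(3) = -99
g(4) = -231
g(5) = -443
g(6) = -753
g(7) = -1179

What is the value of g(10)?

Write g(x) = ax^5 + bx^4 + cx³ + dx² + ex + p; the 6 given values yield a linear system in the 6 coefficients.
Solving, the top 2 coefficients vanish, and g(x) = -3x³ - 4x² + 7x - 3.
Then g(10) = -3333.

-3333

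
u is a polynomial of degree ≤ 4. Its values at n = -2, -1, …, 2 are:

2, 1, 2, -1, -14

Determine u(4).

-94

Write u(n) = an^4 + bn³ + cn² + dn + e; the 5 given values yield a linear system in the 5 coefficients.
Solving, the leading coefficient vanishes, and u(n) = -n³ - 2n² + 2.
Then u(4) = -94.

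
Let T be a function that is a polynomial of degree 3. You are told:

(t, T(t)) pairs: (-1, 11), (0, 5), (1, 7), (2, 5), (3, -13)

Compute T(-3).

First differences: -6, 2, -2, -18. Second differences: 8, -4, -16. Third differences: -12, -12.
Level-3 differences are constant, so T has degree 3.
Fitting a degree-3 polynomial gives T(t) = -2t³ + 4t² + 5.
Then T(-3) = 95.

95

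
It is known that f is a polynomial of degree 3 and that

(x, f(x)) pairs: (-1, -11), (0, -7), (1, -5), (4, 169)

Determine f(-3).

-97

Write f(x) = ax³ + bx² + cx + d; the 4 given values yield a linear system in the 4 coefficients.
Solving, f(x) = 3x³ - x² - 7.
Then f(-3) = -97.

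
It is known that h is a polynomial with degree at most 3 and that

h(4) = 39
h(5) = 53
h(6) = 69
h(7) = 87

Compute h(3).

First differences: 14, 16, 18. Second differences: 2, 2.
Level-2 differences are constant, so h has degree 2.
Fitting a degree-2 polynomial gives h(x) = x² + 5x + 3.
Then h(3) = 27.

27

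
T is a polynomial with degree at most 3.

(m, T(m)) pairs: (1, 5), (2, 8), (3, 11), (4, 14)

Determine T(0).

2

First differences: 3, 3, 3.
Level-1 differences are constant, so T has degree 1.
Fitting a degree-1 polynomial gives T(m) = 3m + 2.
Then T(0) = 2.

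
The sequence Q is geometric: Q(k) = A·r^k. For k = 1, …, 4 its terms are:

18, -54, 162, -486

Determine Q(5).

Consecutive ratio: -54/18 = -3, and 162/(-54) = -3, so r = -3.
Then A·(-3)^1 = 18 gives A = -6, and Q(k) = -6·(-3)^k.
Q(5) = -6·(-3)^5 = 1458.

1458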